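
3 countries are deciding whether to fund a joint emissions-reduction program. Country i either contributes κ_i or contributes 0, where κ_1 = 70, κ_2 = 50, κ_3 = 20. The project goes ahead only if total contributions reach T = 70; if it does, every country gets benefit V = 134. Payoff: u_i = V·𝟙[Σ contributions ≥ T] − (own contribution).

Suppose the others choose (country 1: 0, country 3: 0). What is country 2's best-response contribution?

0

Others' total = 0. Even contributing 50 gives 50 < 70: no benefit either way.
Best response: 0.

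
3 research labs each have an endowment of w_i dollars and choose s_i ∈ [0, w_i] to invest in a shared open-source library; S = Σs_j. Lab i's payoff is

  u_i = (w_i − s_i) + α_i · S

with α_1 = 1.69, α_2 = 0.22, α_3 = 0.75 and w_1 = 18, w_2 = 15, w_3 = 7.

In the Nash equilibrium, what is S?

∂u_i/∂s_i = α_i − 1, so lab i contributes w_i if α_i > 1, else 0.
α_i > 1 for i ∈ {1}; NE contributions (18, 0, 0), S = 18.

18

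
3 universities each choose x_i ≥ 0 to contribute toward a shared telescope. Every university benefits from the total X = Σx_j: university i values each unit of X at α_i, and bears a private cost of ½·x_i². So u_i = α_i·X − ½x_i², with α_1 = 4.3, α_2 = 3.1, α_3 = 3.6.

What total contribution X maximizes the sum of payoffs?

33

Planner FOC: ∂(Σu_j)/∂x_i = (Σα_j) − x_i = 0, so x_i^SO = Σα_j = 11 for every i; X^SO = 33.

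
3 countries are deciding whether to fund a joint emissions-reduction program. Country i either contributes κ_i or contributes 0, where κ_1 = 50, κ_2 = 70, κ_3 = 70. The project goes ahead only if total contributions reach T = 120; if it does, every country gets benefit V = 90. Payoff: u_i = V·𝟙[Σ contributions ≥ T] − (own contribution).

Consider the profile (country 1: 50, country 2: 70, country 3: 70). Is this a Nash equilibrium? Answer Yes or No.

Total = 190 ≥ 120: provided.
Country 1 (pledges 50, payoff 40): dropping to 0 → total 140, payoff 90. Profitable deviation.

No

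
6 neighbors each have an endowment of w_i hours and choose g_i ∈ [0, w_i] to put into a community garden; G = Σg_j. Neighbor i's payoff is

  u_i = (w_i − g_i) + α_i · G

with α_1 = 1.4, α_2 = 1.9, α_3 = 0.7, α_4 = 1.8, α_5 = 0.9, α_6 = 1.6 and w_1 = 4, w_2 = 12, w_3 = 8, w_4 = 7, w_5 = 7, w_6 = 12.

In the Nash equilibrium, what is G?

∂u_i/∂g_i = α_i − 1, so neighbor i contributes w_i if α_i > 1, else 0.
α_i > 1 for i ∈ {1, 2, 4, 6}; NE contributions (4, 12, 0, 7, 0, 12), G = 35.

35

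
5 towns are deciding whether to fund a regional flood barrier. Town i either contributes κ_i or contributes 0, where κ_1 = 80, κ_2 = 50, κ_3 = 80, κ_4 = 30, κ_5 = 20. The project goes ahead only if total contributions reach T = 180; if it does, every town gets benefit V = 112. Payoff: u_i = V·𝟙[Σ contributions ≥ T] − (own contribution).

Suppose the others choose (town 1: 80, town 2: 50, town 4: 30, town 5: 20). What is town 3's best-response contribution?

0

Others' total = 180 ≥ 180; contributing adds cost 80 for no extra benefit.
Best response: 0.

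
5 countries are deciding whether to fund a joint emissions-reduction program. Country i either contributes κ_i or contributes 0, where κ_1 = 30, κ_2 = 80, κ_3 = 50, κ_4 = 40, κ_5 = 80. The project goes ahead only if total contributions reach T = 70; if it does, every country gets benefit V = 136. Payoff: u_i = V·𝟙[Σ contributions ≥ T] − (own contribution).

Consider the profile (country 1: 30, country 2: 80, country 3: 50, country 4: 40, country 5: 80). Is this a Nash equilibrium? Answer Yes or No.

No

Total = 280 ≥ 70: provided.
Country 1 (pledges 30, payoff 106): dropping to 0 → total 250, payoff 136. Profitable deviation.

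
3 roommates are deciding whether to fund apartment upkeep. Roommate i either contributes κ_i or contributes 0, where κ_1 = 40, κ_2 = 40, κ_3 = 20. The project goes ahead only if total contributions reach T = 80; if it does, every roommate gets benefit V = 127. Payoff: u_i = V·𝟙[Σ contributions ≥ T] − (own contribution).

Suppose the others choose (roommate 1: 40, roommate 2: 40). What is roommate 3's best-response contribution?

Others' total = 80 ≥ 80; contributing adds cost 20 for no extra benefit.
Best response: 0.

0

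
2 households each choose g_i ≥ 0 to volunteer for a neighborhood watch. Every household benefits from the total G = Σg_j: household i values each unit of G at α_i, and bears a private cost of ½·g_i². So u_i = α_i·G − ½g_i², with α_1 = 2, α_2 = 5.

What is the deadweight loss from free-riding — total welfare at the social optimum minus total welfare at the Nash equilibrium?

Household i's FOC: ∂u_i/∂g_i = α_i − g_i = 0, so g_i* = α_i.
NE contributions = (2, 5); G = 7.
W^NE = (Σα)·G − ½Σα_i² = 7² − ½·29 = 34.5.
Planner sets g_i = Σα_j = 7 for every i, so G^SO = 2·7 = 14.
W^SO = (Σα)·G^SO − ½·2·(Σα)² = (2/2)·7² = 49.
Deadweight loss = W^SO − W^NE = 14.5.

14.5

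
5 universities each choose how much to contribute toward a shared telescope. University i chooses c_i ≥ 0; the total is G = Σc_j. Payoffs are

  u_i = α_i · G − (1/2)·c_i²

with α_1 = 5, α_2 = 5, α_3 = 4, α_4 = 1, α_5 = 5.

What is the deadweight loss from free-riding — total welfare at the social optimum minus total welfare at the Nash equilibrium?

646

University i's FOC: ∂u_i/∂c_i = α_i − c_i = 0, so c_i* = α_i.
NE contributions = (5, 5, 4, 1, 5); G = 20.
W^NE = (Σα)·G − ½Σα_i² = 20² − ½·92 = 354.
Planner sets c_i = Σα_j = 20 for every i, so G^SO = 5·20 = 100.
W^SO = (Σα)·G^SO − ½·5·(Σα)² = (5/2)·20² = 1000.
Deadweight loss = W^SO − W^NE = 646.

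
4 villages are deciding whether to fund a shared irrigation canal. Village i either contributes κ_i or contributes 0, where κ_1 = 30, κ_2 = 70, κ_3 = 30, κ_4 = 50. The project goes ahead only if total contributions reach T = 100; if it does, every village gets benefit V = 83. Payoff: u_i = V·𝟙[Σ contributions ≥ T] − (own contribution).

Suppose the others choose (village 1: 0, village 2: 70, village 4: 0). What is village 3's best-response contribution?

30

Others' total = 70. Contributing 30 brings total to 100 ≥ 100: gain V − κ_3 = 53.
Best response: 30.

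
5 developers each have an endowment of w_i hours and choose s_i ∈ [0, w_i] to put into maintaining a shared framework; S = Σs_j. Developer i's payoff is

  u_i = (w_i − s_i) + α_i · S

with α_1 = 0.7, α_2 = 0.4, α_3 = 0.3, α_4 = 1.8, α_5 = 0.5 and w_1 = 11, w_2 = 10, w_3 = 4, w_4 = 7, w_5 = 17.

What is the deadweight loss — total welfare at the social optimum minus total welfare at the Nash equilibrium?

∂u_i/∂s_i = α_i − 1, so developer i contributes w_i if α_i > 1, else 0.
α_i > 1 for i ∈ {4}; NE contributions (0, 0, 0, 7, 0), S = 7.
W^NE = Σw_i − S^NE + (Σα_i)·S^NE = 49 + 2.7·7 = 67.9.
Planner: ∂(Σu_j)/∂s_i = Σα_j − 1 = 2.7 > 0, so everyone contributes w_i; S^SO = 49, W^SO = 49 + 2.7·49 = 181.3.
Deadweight loss = 113.4.

113.4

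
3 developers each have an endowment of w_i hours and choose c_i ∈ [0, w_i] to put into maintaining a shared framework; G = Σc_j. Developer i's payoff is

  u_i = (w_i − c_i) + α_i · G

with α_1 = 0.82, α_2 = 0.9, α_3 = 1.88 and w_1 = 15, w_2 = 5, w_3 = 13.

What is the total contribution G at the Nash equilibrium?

13

∂u_i/∂c_i = α_i − 1, so developer i contributes w_i if α_i > 1, else 0.
α_i > 1 for i ∈ {3}; NE contributions (0, 0, 13), G = 13.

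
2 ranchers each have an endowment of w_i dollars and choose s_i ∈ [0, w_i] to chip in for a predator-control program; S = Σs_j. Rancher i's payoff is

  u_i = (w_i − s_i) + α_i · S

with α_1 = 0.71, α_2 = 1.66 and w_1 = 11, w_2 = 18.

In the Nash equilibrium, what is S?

∂u_i/∂s_i = α_i − 1, so rancher i contributes w_i if α_i > 1, else 0.
α_i > 1 for i ∈ {2}; NE contributions (0, 18), S = 18.

18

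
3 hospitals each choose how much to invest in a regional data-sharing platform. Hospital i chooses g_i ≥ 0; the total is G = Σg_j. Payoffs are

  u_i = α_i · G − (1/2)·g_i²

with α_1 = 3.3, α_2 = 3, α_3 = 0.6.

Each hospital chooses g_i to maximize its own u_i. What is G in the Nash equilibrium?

Hospital i's FOC: ∂u_i/∂g_i = α_i − g_i = 0, so g_i* = α_i.
NE contributions = (3.3, 3, 0.6); G = 6.9.

6.9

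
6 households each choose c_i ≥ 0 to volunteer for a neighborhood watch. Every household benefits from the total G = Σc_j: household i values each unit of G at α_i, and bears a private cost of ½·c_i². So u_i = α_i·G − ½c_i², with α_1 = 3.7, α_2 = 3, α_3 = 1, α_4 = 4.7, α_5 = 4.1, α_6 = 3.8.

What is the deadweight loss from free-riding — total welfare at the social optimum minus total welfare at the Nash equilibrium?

Household i's FOC: ∂u_i/∂c_i = α_i − c_i = 0, so c_i* = α_i.
NE contributions = (3.7, 3, 1, 4.7, 4.1, 3.8); G = 20.3.
W^NE = (Σα)·G − ½Σα_i² = 20.3² − ½·77.03 = 373.575.
Planner sets c_i = Σα_j = 20.3 for every i, so G^SO = 6·20.3 = 121.8.
W^SO = (Σα)·G^SO − ½·6·(Σα)² = (6/2)·20.3² = 1236.27.
Deadweight loss = W^SO − W^NE = 862.695.

862.695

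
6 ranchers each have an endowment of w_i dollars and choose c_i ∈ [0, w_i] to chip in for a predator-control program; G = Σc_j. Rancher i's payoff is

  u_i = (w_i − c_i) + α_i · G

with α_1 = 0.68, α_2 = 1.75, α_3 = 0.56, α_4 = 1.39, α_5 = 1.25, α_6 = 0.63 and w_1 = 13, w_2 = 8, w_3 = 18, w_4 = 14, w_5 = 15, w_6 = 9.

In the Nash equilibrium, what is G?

37

∂u_i/∂c_i = α_i − 1, so rancher i contributes w_i if α_i > 1, else 0.
α_i > 1 for i ∈ {2, 4, 5}; NE contributions (0, 8, 0, 14, 15, 0), G = 37.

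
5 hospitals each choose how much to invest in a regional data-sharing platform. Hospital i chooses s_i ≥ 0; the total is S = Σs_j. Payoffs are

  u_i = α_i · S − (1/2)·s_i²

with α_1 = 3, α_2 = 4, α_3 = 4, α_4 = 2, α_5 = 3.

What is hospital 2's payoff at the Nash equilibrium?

56

Hospital i's FOC: ∂u_i/∂s_i = α_i − s_i = 0, so s_i* = α_i.
NE contributions = (3, 4, 4, 2, 3); S = 16.
u_2 = α_2·S − ½·(s_2)² = 4·16 − ½·4² = 56.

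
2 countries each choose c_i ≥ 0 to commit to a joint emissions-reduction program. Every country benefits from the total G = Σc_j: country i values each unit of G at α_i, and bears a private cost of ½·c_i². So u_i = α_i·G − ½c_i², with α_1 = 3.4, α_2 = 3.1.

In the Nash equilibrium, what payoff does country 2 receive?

15.345

Country i's FOC: ∂u_i/∂c_i = α_i − c_i = 0, so c_i* = α_i.
NE contributions = (3.4, 3.1); G = 6.5.
u_2 = α_2·G − ½·(c_2)² = 3.1·6.5 − ½·3.1² = 15.345.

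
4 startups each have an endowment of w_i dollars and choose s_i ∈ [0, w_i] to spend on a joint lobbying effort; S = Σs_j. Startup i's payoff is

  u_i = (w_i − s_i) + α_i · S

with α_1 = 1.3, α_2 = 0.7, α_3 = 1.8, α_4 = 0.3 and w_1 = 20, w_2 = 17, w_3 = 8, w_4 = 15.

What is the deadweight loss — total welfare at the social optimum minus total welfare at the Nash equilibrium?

99.2

∂u_i/∂s_i = α_i − 1, so startup i contributes w_i if α_i > 1, else 0.
α_i > 1 for i ∈ {1, 3}; NE contributions (20, 0, 8, 0), S = 28.
W^NE = Σw_i − S^NE + (Σα_i)·S^NE = 60 + 3.1·28 = 146.8.
Planner: ∂(Σu_j)/∂s_i = Σα_j − 1 = 3.1 > 0, so everyone contributes w_i; S^SO = 60, W^SO = 60 + 3.1·60 = 246.
Deadweight loss = 99.2.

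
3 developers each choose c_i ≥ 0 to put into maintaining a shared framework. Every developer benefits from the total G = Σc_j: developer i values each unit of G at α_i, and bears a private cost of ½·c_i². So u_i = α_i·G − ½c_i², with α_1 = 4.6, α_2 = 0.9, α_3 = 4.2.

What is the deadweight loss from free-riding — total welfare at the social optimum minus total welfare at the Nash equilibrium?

66.85

Developer i's FOC: ∂u_i/∂c_i = α_i − c_i = 0, so c_i* = α_i.
NE contributions = (4.6, 0.9, 4.2); G = 9.7.
W^NE = (Σα)·G − ½Σα_i² = 9.7² − ½·39.61 = 74.285.
Planner sets c_i = Σα_j = 9.7 for every i, so G^SO = 3·9.7 = 29.1.
W^SO = (Σα)·G^SO − ½·3·(Σα)² = (3/2)·9.7² = 141.135.
Deadweight loss = W^SO − W^NE = 66.85.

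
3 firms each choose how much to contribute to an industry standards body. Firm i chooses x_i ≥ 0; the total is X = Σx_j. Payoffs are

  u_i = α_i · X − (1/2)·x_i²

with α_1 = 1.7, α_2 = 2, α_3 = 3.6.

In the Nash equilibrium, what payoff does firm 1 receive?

10.965

Firm i's FOC: ∂u_i/∂x_i = α_i − x_i = 0, so x_i* = α_i.
NE contributions = (1.7, 2, 3.6); X = 7.3.
u_1 = α_1·X − ½·(x_1)² = 1.7·7.3 − ½·1.7² = 10.965.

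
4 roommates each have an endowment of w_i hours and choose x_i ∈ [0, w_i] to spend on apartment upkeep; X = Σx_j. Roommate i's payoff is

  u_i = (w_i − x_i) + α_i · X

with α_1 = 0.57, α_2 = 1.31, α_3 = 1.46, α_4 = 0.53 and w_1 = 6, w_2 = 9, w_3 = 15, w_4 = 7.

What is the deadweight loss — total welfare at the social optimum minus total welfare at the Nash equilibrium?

37.31

∂u_i/∂x_i = α_i − 1, so roommate i contributes w_i if α_i > 1, else 0.
α_i > 1 for i ∈ {2, 3}; NE contributions (0, 9, 15, 0), X = 24.
W^NE = Σw_i − X^NE + (Σα_i)·X^NE = 37 + 2.87·24 = 105.88.
Planner: ∂(Σu_j)/∂x_i = Σα_j − 1 = 2.87 > 0, so everyone contributes w_i; X^SO = 37, W^SO = 37 + 2.87·37 = 143.19.
Deadweight loss = 37.31.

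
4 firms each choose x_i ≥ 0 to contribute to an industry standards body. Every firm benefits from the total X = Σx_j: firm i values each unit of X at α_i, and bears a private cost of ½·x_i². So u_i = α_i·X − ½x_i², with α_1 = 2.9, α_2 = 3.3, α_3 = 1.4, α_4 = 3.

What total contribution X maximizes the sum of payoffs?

42.4

Planner FOC: ∂(Σu_j)/∂x_i = (Σα_j) − x_i = 0, so x_i^SO = Σα_j = 10.6 for every i; X^SO = 42.4.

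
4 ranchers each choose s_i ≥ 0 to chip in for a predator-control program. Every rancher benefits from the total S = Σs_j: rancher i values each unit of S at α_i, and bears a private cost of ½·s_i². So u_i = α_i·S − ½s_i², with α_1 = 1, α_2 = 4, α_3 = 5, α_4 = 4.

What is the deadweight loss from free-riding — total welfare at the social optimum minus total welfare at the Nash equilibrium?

225

Rancher i's FOC: ∂u_i/∂s_i = α_i − s_i = 0, so s_i* = α_i.
NE contributions = (1, 4, 5, 4); S = 14.
W^NE = (Σα)·S − ½Σα_i² = 14² − ½·58 = 167.
Planner sets s_i = Σα_j = 14 for every i, so S^SO = 4·14 = 56.
W^SO = (Σα)·S^SO − ½·4·(Σα)² = (4/2)·14² = 392.
Deadweight loss = W^SO − W^NE = 225.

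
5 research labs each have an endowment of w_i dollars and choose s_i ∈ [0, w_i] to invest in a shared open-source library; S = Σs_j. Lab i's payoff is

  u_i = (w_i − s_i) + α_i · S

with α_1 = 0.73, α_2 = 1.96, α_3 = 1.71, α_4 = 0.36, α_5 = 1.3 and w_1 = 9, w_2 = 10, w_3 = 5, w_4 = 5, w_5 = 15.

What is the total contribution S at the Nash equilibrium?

∂u_i/∂s_i = α_i − 1, so lab i contributes w_i if α_i > 1, else 0.
α_i > 1 for i ∈ {2, 3, 5}; NE contributions (0, 10, 5, 0, 15), S = 30.

30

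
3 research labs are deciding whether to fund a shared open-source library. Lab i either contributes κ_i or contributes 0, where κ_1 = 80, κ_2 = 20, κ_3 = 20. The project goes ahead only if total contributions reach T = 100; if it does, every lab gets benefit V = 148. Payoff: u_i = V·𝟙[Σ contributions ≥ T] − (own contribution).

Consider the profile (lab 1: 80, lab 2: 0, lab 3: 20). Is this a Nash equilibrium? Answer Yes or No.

Yes

Total = 100 ≥ 100: provided.
Lab 1 (pledges 80, payoff 68): dropping to 0 → total 20, payoff 0. No gain.
Lab 2 (pledges 0, payoff 148): pledging 20 → total 120, payoff 128. No gain.
Lab 3 (pledges 20, payoff 128): dropping to 0 → total 80, payoff 0. No gain.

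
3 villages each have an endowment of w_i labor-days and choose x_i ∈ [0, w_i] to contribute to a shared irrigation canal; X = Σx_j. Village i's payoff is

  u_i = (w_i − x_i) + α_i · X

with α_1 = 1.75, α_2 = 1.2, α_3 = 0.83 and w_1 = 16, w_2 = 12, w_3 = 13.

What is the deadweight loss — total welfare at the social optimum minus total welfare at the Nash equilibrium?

∂u_i/∂x_i = α_i − 1, so village i contributes w_i if α_i > 1, else 0.
α_i > 1 for i ∈ {1, 2}; NE contributions (16, 12, 0), X = 28.
W^NE = Σw_i − X^NE + (Σα_i)·X^NE = 41 + 2.78·28 = 118.84.
Planner: ∂(Σu_j)/∂x_i = Σα_j − 1 = 2.78 > 0, so everyone contributes w_i; X^SO = 41, W^SO = 41 + 2.78·41 = 154.98.
Deadweight loss = 36.14.

36.14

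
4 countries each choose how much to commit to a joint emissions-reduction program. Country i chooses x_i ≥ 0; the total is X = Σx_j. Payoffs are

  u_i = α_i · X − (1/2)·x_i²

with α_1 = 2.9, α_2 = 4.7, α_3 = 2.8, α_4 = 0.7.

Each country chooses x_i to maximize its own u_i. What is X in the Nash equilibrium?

Country i's FOC: ∂u_i/∂x_i = α_i − x_i = 0, so x_i* = α_i.
NE contributions = (2.9, 4.7, 2.8, 0.7); X = 11.1.

11.1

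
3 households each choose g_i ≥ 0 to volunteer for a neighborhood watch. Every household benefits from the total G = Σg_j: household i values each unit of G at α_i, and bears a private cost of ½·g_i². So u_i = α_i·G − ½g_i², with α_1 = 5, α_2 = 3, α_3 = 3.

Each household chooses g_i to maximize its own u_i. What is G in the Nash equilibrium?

11

Household i's FOC: ∂u_i/∂g_i = α_i − g_i = 0, so g_i* = α_i.
NE contributions = (5, 3, 3); G = 11.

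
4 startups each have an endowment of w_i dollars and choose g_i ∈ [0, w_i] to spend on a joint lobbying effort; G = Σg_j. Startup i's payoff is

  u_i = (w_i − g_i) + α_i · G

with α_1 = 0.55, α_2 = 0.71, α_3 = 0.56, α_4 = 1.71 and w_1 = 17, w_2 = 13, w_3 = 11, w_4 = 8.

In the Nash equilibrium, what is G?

8

∂u_i/∂g_i = α_i − 1, so startup i contributes w_i if α_i > 1, else 0.
α_i > 1 for i ∈ {4}; NE contributions (0, 0, 0, 8), G = 8.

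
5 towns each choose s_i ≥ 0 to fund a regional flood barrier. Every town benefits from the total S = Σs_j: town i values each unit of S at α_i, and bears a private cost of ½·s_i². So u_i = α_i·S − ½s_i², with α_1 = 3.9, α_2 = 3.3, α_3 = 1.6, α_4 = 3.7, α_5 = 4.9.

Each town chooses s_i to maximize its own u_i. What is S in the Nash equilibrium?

Town i's FOC: ∂u_i/∂s_i = α_i − s_i = 0, so s_i* = α_i.
NE contributions = (3.9, 3.3, 1.6, 3.7, 4.9); S = 17.4.

17.4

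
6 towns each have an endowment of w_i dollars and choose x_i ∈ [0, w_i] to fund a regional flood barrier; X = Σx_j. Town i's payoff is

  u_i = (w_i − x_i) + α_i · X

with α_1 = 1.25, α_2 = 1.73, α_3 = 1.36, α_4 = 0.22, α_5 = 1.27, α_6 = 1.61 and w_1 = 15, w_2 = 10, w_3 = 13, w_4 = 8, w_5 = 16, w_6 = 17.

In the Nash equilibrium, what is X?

∂u_i/∂x_i = α_i − 1, so town i contributes w_i if α_i > 1, else 0.
α_i > 1 for i ∈ {1, 2, 3, 5, 6}; NE contributions (15, 10, 13, 0, 16, 17), X = 71.

71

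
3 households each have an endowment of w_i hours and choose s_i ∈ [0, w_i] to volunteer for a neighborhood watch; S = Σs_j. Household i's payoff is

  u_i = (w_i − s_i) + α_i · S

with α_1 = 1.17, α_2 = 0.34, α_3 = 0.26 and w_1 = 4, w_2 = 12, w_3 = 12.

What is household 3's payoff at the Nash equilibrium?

∂u_i/∂s_i = α_i − 1, so household i contributes w_i if α_i > 1, else 0.
α_i > 1 for i ∈ {1}; NE contributions (4, 0, 0), S = 4.
u_3 = (12 − 0) + 0.26·4 = 13.04.

13.04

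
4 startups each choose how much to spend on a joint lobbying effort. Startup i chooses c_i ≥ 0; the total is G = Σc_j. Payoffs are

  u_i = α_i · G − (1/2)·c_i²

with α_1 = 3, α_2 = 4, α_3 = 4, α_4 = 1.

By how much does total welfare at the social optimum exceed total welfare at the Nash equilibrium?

Startup i's FOC: ∂u_i/∂c_i = α_i − c_i = 0, so c_i* = α_i.
NE contributions = (3, 4, 4, 1); G = 12.
W^NE = (Σα)·G − ½Σα_i² = 12² − ½·42 = 123.
Planner sets c_i = Σα_j = 12 for every i, so G^SO = 4·12 = 48.
W^SO = (Σα)·G^SO − ½·4·(Σα)² = (4/2)·12² = 288.
Deadweight loss = W^SO − W^NE = 165.

165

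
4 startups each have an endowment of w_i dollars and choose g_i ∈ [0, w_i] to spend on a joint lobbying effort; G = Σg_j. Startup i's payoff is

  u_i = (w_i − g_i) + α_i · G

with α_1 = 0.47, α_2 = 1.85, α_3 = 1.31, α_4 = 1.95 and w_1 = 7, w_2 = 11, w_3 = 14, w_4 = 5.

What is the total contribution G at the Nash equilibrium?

∂u_i/∂g_i = α_i − 1, so startup i contributes w_i if α_i > 1, else 0.
α_i > 1 for i ∈ {2, 3, 4}; NE contributions (0, 11, 14, 5), G = 30.

30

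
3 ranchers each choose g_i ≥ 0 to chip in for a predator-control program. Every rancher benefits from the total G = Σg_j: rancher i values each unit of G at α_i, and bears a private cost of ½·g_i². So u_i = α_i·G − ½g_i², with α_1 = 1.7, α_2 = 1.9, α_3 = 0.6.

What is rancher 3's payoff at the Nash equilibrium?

Rancher i's FOC: ∂u_i/∂g_i = α_i − g_i = 0, so g_i* = α_i.
NE contributions = (1.7, 1.9, 0.6); G = 4.2.
u_3 = α_3·G − ½·(g_3)² = 0.6·4.2 − ½·0.6² = 2.34.

2.34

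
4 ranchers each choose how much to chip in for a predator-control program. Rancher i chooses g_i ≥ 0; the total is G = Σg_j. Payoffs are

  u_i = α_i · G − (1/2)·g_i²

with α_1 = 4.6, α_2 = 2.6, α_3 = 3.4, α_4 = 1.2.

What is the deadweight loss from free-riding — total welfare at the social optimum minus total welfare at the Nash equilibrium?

159.7

Rancher i's FOC: ∂u_i/∂g_i = α_i − g_i = 0, so g_i* = α_i.
NE contributions = (4.6, 2.6, 3.4, 1.2); G = 11.8.
W^NE = (Σα)·G − ½Σα_i² = 11.8² − ½·40.92 = 118.78.
Planner sets g_i = Σα_j = 11.8 for every i, so G^SO = 4·11.8 = 47.2.
W^SO = (Σα)·G^SO − ½·4·(Σα)² = (4/2)·11.8² = 278.48.
Deadweight loss = W^SO − W^NE = 159.7.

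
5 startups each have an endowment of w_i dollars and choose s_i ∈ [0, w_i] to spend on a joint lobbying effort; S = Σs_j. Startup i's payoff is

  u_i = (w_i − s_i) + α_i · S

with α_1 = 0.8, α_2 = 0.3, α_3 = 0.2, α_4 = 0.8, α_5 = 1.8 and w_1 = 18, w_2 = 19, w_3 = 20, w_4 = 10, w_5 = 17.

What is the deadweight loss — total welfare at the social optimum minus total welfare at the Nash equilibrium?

∂u_i/∂s_i = α_i − 1, so startup i contributes w_i if α_i > 1, else 0.
α_i > 1 for i ∈ {5}; NE contributions (0, 0, 0, 0, 17), S = 17.
W^NE = Σw_i − S^NE + (Σα_i)·S^NE = 84 + 2.9·17 = 133.3.
Planner: ∂(Σu_j)/∂s_i = Σα_j − 1 = 2.9 > 0, so everyone contributes w_i; S^SO = 84, W^SO = 84 + 2.9·84 = 327.6.
Deadweight loss = 194.3.

194.3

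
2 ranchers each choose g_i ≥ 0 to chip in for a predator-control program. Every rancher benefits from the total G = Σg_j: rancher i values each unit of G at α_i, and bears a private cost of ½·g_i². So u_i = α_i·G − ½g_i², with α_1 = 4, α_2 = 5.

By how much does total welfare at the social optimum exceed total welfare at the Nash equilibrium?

Rancher i's FOC: ∂u_i/∂g_i = α_i − g_i = 0, so g_i* = α_i.
NE contributions = (4, 5); G = 9.
W^NE = (Σα)·G − ½Σα_i² = 9² − ½·41 = 60.5.
Planner sets g_i = Σα_j = 9 for every i, so G^SO = 2·9 = 18.
W^SO = (Σα)·G^SO − ½·2·(Σα)² = (2/2)·9² = 81.
Deadweight loss = W^SO − W^NE = 20.5.

20.5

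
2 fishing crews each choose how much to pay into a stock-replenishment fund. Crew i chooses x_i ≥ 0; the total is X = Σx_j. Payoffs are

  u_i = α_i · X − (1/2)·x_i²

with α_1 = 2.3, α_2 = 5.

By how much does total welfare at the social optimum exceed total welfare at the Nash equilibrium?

Crew i's FOC: ∂u_i/∂x_i = α_i − x_i = 0, so x_i* = α_i.
NE contributions = (2.3, 5); X = 7.3.
W^NE = (Σα)·X − ½Σα_i² = 7.3² − ½·30.29 = 38.145.
Planner sets x_i = Σα_j = 7.3 for every i, so X^SO = 2·7.3 = 14.6.
W^SO = (Σα)·X^SO − ½·2·(Σα)² = (2/2)·7.3² = 53.29.
Deadweight loss = W^SO − W^NE = 15.145.

15.145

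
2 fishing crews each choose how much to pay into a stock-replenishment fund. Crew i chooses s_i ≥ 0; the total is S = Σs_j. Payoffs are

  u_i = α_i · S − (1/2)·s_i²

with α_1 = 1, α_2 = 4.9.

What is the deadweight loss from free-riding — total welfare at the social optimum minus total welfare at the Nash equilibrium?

Crew i's FOC: ∂u_i/∂s_i = α_i − s_i = 0, so s_i* = α_i.
NE contributions = (1, 4.9); S = 5.9.
W^NE = (Σα)·S − ½Σα_i² = 5.9² − ½·25.01 = 22.305.
Planner sets s_i = Σα_j = 5.9 for every i, so S^SO = 2·5.9 = 11.8.
W^SO = (Σα)·S^SO − ½·2·(Σα)² = (2/2)·5.9² = 34.81.
Deadweight loss = W^SO − W^NE = 12.505.

12.505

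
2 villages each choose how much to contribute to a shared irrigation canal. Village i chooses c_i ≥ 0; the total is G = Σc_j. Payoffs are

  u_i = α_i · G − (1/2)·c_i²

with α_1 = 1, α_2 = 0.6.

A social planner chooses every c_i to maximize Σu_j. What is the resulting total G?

3.2

Planner FOC: ∂(Σu_j)/∂c_i = (Σα_j) − c_i = 0, so c_i^SO = Σα_j = 1.6 for every i; G^SO = 3.2.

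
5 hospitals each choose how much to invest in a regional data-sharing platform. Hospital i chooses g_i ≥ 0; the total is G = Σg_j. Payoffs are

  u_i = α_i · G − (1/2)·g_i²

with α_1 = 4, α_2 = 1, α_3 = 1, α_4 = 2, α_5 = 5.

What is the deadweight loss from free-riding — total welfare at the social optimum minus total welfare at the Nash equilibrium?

Hospital i's FOC: ∂u_i/∂g_i = α_i − g_i = 0, so g_i* = α_i.
NE contributions = (4, 1, 1, 2, 5); G = 13.
W^NE = (Σα)·G − ½Σα_i² = 13² − ½·47 = 145.5.
Planner sets g_i = Σα_j = 13 for every i, so G^SO = 5·13 = 65.
W^SO = (Σα)·G^SO − ½·5·(Σα)² = (5/2)·13² = 422.5.
Deadweight loss = W^SO − W^NE = 277.

277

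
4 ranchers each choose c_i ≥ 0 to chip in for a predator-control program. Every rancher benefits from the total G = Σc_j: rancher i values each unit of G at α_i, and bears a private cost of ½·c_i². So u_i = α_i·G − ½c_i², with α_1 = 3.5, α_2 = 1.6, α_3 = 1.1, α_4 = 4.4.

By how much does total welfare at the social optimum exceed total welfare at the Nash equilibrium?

130.05

Rancher i's FOC: ∂u_i/∂c_i = α_i − c_i = 0, so c_i* = α_i.
NE contributions = (3.5, 1.6, 1.1, 4.4); G = 10.6.
W^NE = (Σα)·G − ½Σα_i² = 10.6² − ½·35.38 = 94.67.
Planner sets c_i = Σα_j = 10.6 for every i, so G^SO = 4·10.6 = 42.4.
W^SO = (Σα)·G^SO − ½·4·(Σα)² = (4/2)·10.6² = 224.72.
Deadweight loss = W^SO − W^NE = 130.05.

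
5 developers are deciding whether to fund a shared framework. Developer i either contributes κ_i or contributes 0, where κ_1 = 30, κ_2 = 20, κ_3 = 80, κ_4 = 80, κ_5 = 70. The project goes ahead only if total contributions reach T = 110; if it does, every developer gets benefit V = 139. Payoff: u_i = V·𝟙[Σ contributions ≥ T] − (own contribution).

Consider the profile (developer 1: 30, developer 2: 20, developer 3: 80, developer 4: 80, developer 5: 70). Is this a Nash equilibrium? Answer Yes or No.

Total = 280 ≥ 110: provided.
Developer 1 (pledges 30, payoff 109): dropping to 0 → total 250, payoff 139. Profitable deviation.

No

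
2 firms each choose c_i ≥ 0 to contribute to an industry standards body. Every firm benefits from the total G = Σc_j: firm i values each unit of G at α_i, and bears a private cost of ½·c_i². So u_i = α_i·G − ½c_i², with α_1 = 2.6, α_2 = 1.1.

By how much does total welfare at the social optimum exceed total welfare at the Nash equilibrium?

Firm i's FOC: ∂u_i/∂c_i = α_i − c_i = 0, so c_i* = α_i.
NE contributions = (2.6, 1.1); G = 3.7.
W^NE = (Σα)·G − ½Σα_i² = 3.7² − ½·7.97 = 9.705.
Planner sets c_i = Σα_j = 3.7 for every i, so G^SO = 2·3.7 = 7.4.
W^SO = (Σα)·G^SO − ½·2·(Σα)² = (2/2)·3.7² = 13.69.
Deadweight loss = W^SO − W^NE = 3.985.

3.985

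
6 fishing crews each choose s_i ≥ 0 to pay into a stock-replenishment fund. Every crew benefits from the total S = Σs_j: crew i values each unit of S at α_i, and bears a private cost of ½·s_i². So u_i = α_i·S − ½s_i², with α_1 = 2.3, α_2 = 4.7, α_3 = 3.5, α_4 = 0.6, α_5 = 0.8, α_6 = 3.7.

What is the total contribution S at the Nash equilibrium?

Crew i's FOC: ∂u_i/∂s_i = α_i − s_i = 0, so s_i* = α_i.
NE contributions = (2.3, 4.7, 3.5, 0.6, 0.8, 3.7); S = 15.6.

15.6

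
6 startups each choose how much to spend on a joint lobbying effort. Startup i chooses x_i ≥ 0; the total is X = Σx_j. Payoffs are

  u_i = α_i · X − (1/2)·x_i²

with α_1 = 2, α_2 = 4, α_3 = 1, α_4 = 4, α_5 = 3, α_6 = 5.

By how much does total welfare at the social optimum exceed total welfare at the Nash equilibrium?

Startup i's FOC: ∂u_i/∂x_i = α_i − x_i = 0, so x_i* = α_i.
NE contributions = (2, 4, 1, 4, 3, 5); X = 19.
W^NE = (Σα)·X − ½Σα_i² = 19² − ½·71 = 325.5.
Planner sets x_i = Σα_j = 19 for every i, so X^SO = 6·19 = 114.
W^SO = (Σα)·X^SO − ½·6·(Σα)² = (6/2)·19² = 1083.
Deadweight loss = W^SO − W^NE = 757.5.

757.5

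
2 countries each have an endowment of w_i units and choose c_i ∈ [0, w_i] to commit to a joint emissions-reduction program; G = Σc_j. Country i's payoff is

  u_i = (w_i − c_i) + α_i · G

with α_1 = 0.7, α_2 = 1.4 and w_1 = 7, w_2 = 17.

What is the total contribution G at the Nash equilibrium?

17

∂u_i/∂c_i = α_i − 1, so country i contributes w_i if α_i > 1, else 0.
α_i > 1 for i ∈ {2}; NE contributions (0, 17), G = 17.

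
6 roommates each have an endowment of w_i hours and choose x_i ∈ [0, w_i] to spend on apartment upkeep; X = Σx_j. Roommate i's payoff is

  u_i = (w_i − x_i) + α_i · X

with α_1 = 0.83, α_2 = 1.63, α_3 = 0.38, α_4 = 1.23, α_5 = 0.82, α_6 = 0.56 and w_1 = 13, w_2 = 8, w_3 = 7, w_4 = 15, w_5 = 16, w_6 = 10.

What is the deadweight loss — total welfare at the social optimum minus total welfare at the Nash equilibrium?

204.7

∂u_i/∂x_i = α_i − 1, so roommate i contributes w_i if α_i > 1, else 0.
α_i > 1 for i ∈ {2, 4}; NE contributions (0, 8, 0, 15, 0, 0), X = 23.
W^NE = Σw_i − X^NE + (Σα_i)·X^NE = 69 + 4.45·23 = 171.35.
Planner: ∂(Σu_j)/∂x_i = Σα_j − 1 = 4.45 > 0, so everyone contributes w_i; X^SO = 69, W^SO = 69 + 4.45·69 = 376.05.
Deadweight loss = 204.7.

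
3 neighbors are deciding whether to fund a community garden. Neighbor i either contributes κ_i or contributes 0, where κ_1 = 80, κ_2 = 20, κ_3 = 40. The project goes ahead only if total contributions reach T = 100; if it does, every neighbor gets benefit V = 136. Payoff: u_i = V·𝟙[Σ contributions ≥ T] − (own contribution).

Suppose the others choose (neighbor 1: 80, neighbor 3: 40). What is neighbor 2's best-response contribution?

Others' total = 120 ≥ 100; contributing adds cost 20 for no extra benefit.
Best response: 0.

0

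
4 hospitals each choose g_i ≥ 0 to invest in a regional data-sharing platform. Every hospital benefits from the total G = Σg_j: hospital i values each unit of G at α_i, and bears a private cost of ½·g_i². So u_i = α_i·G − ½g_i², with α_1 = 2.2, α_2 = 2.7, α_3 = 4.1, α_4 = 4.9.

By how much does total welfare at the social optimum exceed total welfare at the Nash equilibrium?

219.685

Hospital i's FOC: ∂u_i/∂g_i = α_i − g_i = 0, so g_i* = α_i.
NE contributions = (2.2, 2.7, 4.1, 4.9); G = 13.9.
W^NE = (Σα)·G − ½Σα_i² = 13.9² − ½·52.95 = 166.735.
Planner sets g_i = Σα_j = 13.9 for every i, so G^SO = 4·13.9 = 55.6.
W^SO = (Σα)·G^SO − ½·4·(Σα)² = (4/2)·13.9² = 386.42.
Deadweight loss = W^SO − W^NE = 219.685.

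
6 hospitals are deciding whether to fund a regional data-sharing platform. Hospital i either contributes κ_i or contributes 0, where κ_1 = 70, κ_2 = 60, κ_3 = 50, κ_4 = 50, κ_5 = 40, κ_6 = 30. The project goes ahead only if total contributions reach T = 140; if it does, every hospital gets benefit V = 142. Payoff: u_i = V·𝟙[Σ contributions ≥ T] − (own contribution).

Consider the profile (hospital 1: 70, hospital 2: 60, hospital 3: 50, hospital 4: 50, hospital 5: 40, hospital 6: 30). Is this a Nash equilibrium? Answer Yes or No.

Total = 300 ≥ 140: provided.
Hospital 1 (pledges 70, payoff 72): dropping to 0 → total 230, payoff 142. Profitable deviation.

No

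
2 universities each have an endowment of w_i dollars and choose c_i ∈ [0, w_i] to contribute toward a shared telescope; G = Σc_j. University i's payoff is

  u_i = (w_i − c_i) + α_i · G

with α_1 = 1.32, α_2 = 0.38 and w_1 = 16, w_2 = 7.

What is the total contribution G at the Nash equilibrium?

∂u_i/∂c_i = α_i − 1, so university i contributes w_i if α_i > 1, else 0.
α_i > 1 for i ∈ {1}; NE contributions (16, 0), G = 16.

16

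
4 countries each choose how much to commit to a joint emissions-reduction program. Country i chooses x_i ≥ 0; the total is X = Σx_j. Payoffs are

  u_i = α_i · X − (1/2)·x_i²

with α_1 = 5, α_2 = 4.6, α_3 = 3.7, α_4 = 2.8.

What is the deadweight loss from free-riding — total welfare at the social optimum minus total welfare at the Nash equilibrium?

Country i's FOC: ∂u_i/∂x_i = α_i − x_i = 0, so x_i* = α_i.
NE contributions = (5, 4.6, 3.7, 2.8); X = 16.1.
W^NE = (Σα)·X − ½Σα_i² = 16.1² − ½·67.69 = 225.365.
Planner sets x_i = Σα_j = 16.1 for every i, so X^SO = 4·16.1 = 64.4.
W^SO = (Σα)·X^SO − ½·4·(Σα)² = (4/2)·16.1² = 518.42.
Deadweight loss = W^SO − W^NE = 293.055.

293.055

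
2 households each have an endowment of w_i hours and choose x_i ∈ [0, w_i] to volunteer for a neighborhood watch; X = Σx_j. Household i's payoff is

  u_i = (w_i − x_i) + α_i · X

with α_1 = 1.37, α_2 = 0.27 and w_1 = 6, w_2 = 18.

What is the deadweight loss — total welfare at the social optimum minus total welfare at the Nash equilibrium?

∂u_i/∂x_i = α_i − 1, so household i contributes w_i if α_i > 1, else 0.
α_i > 1 for i ∈ {1}; NE contributions (6, 0), X = 6.
W^NE = Σw_i − X^NE + (Σα_i)·X^NE = 24 + 0.64·6 = 27.84.
Planner: ∂(Σu_j)/∂x_i = Σα_j − 1 = 0.64 > 0, so everyone contributes w_i; X^SO = 24, W^SO = 24 + 0.64·24 = 39.36.
Deadweight loss = 11.52.

11.52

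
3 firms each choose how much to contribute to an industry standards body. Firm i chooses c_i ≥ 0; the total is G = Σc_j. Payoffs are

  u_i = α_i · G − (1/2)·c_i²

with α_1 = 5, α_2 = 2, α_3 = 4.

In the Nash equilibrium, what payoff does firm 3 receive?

Firm i's FOC: ∂u_i/∂c_i = α_i − c_i = 0, so c_i* = α_i.
NE contributions = (5, 2, 4); G = 11.
u_3 = α_3·G − ½·(c_3)² = 4·11 − ½·4² = 36.

36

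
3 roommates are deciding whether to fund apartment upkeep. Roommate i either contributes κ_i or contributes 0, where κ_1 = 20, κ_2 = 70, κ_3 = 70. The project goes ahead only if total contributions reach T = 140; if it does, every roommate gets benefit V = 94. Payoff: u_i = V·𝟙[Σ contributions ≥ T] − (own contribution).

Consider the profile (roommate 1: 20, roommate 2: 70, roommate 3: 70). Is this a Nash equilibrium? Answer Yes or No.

Total = 160 ≥ 140: provided.
Roommate 1 (pledges 20, payoff 74): dropping to 0 → total 140, payoff 94. Profitable deviation.

No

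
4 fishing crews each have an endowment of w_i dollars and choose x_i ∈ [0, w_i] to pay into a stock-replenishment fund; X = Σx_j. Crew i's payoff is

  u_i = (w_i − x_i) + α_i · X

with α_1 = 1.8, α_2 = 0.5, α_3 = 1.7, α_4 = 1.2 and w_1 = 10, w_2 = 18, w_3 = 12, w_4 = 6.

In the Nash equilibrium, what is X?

∂u_i/∂x_i = α_i − 1, so crew i contributes w_i if α_i > 1, else 0.
α_i > 1 for i ∈ {1, 3, 4}; NE contributions (10, 0, 12, 6), X = 28.

28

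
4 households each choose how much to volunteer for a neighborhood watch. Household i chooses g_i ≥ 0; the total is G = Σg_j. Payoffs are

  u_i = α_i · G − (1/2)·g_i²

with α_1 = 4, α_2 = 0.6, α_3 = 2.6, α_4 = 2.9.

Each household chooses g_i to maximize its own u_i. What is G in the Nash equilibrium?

10.1

Household i's FOC: ∂u_i/∂g_i = α_i − g_i = 0, so g_i* = α_i.
NE contributions = (4, 0.6, 2.6, 2.9); G = 10.1.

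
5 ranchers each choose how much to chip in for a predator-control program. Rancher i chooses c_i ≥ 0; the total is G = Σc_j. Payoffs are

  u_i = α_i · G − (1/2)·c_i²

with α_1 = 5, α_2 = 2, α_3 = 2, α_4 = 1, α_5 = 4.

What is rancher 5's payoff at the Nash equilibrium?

Rancher i's FOC: ∂u_i/∂c_i = α_i − c_i = 0, so c_i* = α_i.
NE contributions = (5, 2, 2, 1, 4); G = 14.
u_5 = α_5·G − ½·(c_5)² = 4·14 − ½·4² = 48.

48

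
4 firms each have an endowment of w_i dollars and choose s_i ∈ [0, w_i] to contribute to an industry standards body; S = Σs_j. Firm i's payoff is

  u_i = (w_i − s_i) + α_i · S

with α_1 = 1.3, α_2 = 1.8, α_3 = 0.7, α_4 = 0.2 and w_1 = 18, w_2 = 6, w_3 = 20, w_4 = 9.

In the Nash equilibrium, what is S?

24

∂u_i/∂s_i = α_i − 1, so firm i contributes w_i if α_i > 1, else 0.
α_i > 1 for i ∈ {1, 2}; NE contributions (18, 6, 0, 0), S = 24.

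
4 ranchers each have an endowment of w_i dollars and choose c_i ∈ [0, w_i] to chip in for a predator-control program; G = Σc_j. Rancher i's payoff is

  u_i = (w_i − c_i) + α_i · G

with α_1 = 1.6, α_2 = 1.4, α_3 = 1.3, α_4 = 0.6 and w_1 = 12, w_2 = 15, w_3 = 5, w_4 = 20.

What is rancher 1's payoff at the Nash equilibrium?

∂u_i/∂c_i = α_i − 1, so rancher i contributes w_i if α_i > 1, else 0.
α_i > 1 for i ∈ {1, 2, 3}; NE contributions (12, 15, 5, 0), G = 32.
u_1 = (12 − 12) + 1.6·32 = 51.2.

51.2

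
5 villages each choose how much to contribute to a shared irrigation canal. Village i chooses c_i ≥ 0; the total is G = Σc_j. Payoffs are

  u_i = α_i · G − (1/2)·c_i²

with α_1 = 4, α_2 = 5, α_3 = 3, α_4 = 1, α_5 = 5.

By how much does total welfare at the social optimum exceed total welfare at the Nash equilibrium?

Village i's FOC: ∂u_i/∂c_i = α_i − c_i = 0, so c_i* = α_i.
NE contributions = (4, 5, 3, 1, 5); G = 18.
W^NE = (Σα)·G − ½Σα_i² = 18² − ½·76 = 286.
Planner sets c_i = Σα_j = 18 for every i, so G^SO = 5·18 = 90.
W^SO = (Σα)·G^SO − ½·5·(Σα)² = (5/2)·18² = 810.
Deadweight loss = W^SO − W^NE = 524.

524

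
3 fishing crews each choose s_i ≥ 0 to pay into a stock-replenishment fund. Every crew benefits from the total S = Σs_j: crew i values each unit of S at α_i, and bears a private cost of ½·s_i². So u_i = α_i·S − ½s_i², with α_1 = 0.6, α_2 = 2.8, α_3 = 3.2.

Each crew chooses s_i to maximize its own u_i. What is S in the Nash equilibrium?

6.6

Crew i's FOC: ∂u_i/∂s_i = α_i − s_i = 0, so s_i* = α_i.
NE contributions = (0.6, 2.8, 3.2); S = 6.6.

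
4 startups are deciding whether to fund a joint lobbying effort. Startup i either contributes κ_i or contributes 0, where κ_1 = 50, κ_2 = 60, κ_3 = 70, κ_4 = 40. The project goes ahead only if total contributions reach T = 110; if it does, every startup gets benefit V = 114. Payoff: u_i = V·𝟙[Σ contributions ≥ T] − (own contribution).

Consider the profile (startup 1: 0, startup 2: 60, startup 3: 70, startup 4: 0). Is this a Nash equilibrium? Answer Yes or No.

Yes

Total = 130 ≥ 110: provided.
Startup 1 (pledges 0, payoff 114): pledging 50 → total 180, payoff 64. No gain.
Startup 2 (pledges 60, payoff 54): dropping to 0 → total 70, payoff 0. No gain.
Startup 3 (pledges 70, payoff 44): dropping to 0 → total 60, payoff 0. No gain.
Startup 4 (pledges 0, payoff 114): pledging 40 → total 170, payoff 74. No gain.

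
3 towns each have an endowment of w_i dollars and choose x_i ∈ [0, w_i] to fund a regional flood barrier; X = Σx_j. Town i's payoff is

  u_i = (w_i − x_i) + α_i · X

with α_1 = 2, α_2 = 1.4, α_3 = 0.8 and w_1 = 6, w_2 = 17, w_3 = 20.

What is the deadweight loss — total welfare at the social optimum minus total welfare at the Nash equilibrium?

64

∂u_i/∂x_i = α_i − 1, so town i contributes w_i if α_i > 1, else 0.
α_i > 1 for i ∈ {1, 2}; NE contributions (6, 17, 0), X = 23.
W^NE = Σw_i − X^NE + (Σα_i)·X^NE = 43 + 3.2·23 = 116.6.
Planner: ∂(Σu_j)/∂x_i = Σα_j − 1 = 3.2 > 0, so everyone contributes w_i; X^SO = 43, W^SO = 43 + 3.2·43 = 180.6.
Deadweight loss = 64.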